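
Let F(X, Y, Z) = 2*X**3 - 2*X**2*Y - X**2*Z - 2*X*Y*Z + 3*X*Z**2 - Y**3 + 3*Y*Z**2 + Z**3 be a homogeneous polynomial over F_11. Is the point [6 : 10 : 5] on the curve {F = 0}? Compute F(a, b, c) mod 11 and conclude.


F(6,10,5) ≡ 5 (mod 11); P is NOT on the curve.

Evaluate F(6, 10, 5) term-by-term (mod 11).
  2*X**3 ↦ 2·216·1·1 = 432
  -2*X**2*Y ↦ -2·36·10·1 = -720
  -X**2*Z ↦ -1·36·1·5 = -180
  -2*X*Y*Z ↦ -2·6·10·5 = -600
  3*X*Z**2 ↦ 3·6·1·25 = 450
  -Y**3 ↦ -1·1·1000·1 = -1000
  3*Y*Z**2 ↦ 3·1·10·25 = 750
  Z**3 ↦ 1·1·1·125 = 125
Sum: F(6, 10, 5) = (432) + (-720) + (-180) + (-600) + (450) + (-1000) + (750) + (125) = -743.
Reducing mod 11: -743 ≡ 5 (mod 11).
Since F(a, b, c) ≡ 5 ≠ 0 (mod 11), P does NOT lie on the curve.


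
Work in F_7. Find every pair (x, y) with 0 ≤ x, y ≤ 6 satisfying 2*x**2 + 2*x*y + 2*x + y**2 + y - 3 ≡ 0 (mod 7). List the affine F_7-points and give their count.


Affine F_7-points: {(3, 0)}; count = 1.

For each of the 49 pairs (x, y) ∈ F_7², evaluate f(x, y) mod 7. Record the zeros.
  x = 0: [0↦4, 1↦6, 2↦3, 3↦2, 4↦3, 5↦6, 6↦4]  zeros at y ∈ ∅
  x = 1: [0↦1, 1↦5, 2↦4, 3↦5, 4↦1, 5↦6, 6↦6]  zeros at y ∈ ∅
  x = 2: [0↦2, 1↦1, 2↦2, 3↦5, 4↦3, 5↦3, 6↦5]  zeros at y ∈ ∅
  x = 3: [0↦0, 1↦1, 2↦4, 3↦2, 4↦2, 5↦4, 6↦1]  zeros at y ∈ {0}
  x = 4: [0↦2, 1↦5, 2↦3, 3↦3, 4↦5, 5↦2, 6↦1]  zeros at y ∈ ∅
  x = 5: [0↦1, 1↦6, 2↦6, 3↦1, 4↦5, 5↦4, 6↦5]  zeros at y ∈ ∅
  x = 6: [0↦4, 1↦4, 2↦6, 3↦3, 4↦2, 5↦3, 6↦6]  zeros at y ∈ ∅
Collecting zeros: affine points = {(3, 0)}.
Total count |C(F_7)_aff| = 1.


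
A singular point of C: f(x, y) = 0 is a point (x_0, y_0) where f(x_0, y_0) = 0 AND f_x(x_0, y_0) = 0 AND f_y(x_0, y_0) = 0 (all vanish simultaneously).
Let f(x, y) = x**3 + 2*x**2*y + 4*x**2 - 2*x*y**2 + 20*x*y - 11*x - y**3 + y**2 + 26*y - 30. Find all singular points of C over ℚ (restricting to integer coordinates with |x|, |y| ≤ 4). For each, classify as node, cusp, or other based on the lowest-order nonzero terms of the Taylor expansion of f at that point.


Singular points: {(-3, 2)}; classification: node.

Compute partial derivatives:
  f_x = 3*x**2 + 4*x*y + 8*x - 2*y**2 + 20*y - 11.
  f_y = 2*x**2 - 4*x*y + 20*x - 3*y**2 + 2*y + 26.
Scan x_0 ∈ {−4, ..., 4}. For each x_0, f_y(x_0, y) is a polynomial in y; find its integer roots y ∈ {−4, ..., 4}, then test f_x and f at those candidates.
  x = -4: f_y(-4, y) = -3*y**2 + 18*y - 22; no integer root y with |y| ≤ 4.
  x = -3: f_y(-3, y) = -3*y**2 + 14*y - 16; vanishes at y ∈ {2}. (-3, 2): f_x = 0, f = 0 — SINGULAR.
  x = -2: f_y(-2, y) = -3*y**2 + 10*y - 6; no integer root y with |y| ≤ 4.
  x = -1: f_y(-1, y) = -3*y**2 + 6*y + 8; no integer root y with |y| ≤ 4.
  x = 0: f_y(0, y) = -3*y**2 + 2*y + 26; no integer root y with |y| ≤ 4.
  x = 1: f_y(1, y) = -3*y**2 - 2*y + 48; no integer root y with |y| ≤ 4.
  x = 2: f_y(2, y) = -3*y**2 - 6*y + 74; no integer root y with |y| ≤ 4.
  x = 3: f_y(3, y) = -3*y**2 - 10*y + 104; no integer root y with |y| ≤ 4.
  x = 4: f_y(4, y) = -3*y**2 - 14*y + 138; no integer root y with |y| ≤ 4.
Only singular point on the grid: (-3, 2).
Classify: substitute x = -3 + u, y = 2 + v and expand: f = u**3 + 2*u**2*v - u**2 - 2*u*v**2 - v**3 + v**2.
No constant or linear terms (consistent with a singular point). Quadratic part: -u**2 + v**2. Cubic part: u**3 + 2*u**2*v - 2*u*v**2 - v**3.
The quadratic part v**2 - u**2 = (v − u)(v + u) splits into two distinct linear factors, so there are two distinct tangent lines y − 2 = ±(x − -3) — this is a node (ordinary double point).
Classification: node.


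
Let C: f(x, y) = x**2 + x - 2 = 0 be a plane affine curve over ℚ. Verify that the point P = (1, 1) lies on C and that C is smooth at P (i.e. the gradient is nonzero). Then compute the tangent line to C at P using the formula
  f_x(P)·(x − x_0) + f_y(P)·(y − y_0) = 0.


Tangent line at P: 3*x - 3 = 0.

Step 1: f(1, 1) = 0, so P lies on C.
Step 2: partial derivatives
  f_x(x, y) = 2*x + 1, f_y(x, y) = 0.
  f_x(P) = 3, f_y(P) = 0 (gradient nonzero, so P is smooth).
Step 3: tangent line at P: 3·(x − 1) + 0·(y − 1) = 0.
Expanding: 3*x - 3 = 0.


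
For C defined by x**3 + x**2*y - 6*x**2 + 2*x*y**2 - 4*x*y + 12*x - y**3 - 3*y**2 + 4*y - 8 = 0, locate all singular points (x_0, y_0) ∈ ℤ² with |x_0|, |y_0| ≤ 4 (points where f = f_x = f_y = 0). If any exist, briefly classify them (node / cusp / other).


Singular points: {(2, 0)}; classification: cusp.

Compute partial derivatives:
  f_x = 3*x**2 + 2*x*y - 12*x + 2*y**2 - 4*y + 12.
  f_y = x**2 + 4*x*y - 4*x - 3*y**2 - 6*y + 4.
Scan x_0 ∈ {−4, ..., 4}. For each x_0, f_y(x_0, y) is a polynomial in y; find its integer roots y ∈ {−4, ..., 4}, then test f_x and f at those candidates.
  x = -4: f_y(-4, y) = -3*y**2 - 22*y + 36; no integer root y with |y| ≤ 4.
  x = -3: f_y(-3, y) = -3*y**2 - 18*y + 25; no integer root y with |y| ≤ 4.
  x = -2: f_y(-2, y) = -3*y**2 - 14*y + 16; no integer root y with |y| ≤ 4.
  x = -1: f_y(-1, y) = -3*y**2 - 10*y + 9; no integer root y with |y| ≤ 4.
  x = 0: f_y(0, y) = -3*y**2 - 6*y + 4; no integer root y with |y| ≤ 4.
  x = 1: f_y(1, y) = -3*y**2 - 2*y + 1; vanishes at y ∈ {-1}. (1, -1): f_x = 7 ≠ 0.
  x = 2: f_y(2, y) = -3*y**2 + 2*y; vanishes at y ∈ {0}. (2, 0): f_x = 0, f = 0 — SINGULAR.
  x = 3: f_y(3, y) = -3*y**2 + 6*y + 1; no integer root y with |y| ≤ 4.
  x = 4: f_y(4, y) = -3*y**2 + 10*y + 4; no integer root y with |y| ≤ 4.
Only singular point on the grid: (2, 0).
Classify: substitute x = 2 + u, y = 0 + v and expand: f = u**3 + u**2*v + 2*u*v**2 - v**3 + v**2.
No constant or linear terms (consistent with a singular point). Quadratic part: v**2. Cubic part: u**3 + u**2*v + 2*u*v**2 - v**3.
The quadratic part v**2 is a perfect square, so there is a single (double) tangent line v = 0, i.e. y = 0. Restricting the cubic part to that line (v = 0) leaves u**3 ≠ 0, so f is not divisible by v and the branch is v² ≈ -u**3 to lowest order — this is a cusp.
Classification: cusp.


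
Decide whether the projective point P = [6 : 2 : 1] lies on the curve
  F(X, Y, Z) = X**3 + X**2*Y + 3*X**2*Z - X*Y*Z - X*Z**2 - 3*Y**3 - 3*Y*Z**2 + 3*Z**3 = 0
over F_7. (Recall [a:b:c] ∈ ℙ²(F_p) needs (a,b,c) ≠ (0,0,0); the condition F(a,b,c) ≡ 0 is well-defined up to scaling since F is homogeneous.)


F(6,2,1) ≡ 1 (mod 7); P is NOT on the curve.

Evaluate F(6, 2, 1) term-by-term (mod 7).
  X**3 ↦ 1·216·1·1 = 216
  X**2*Y ↦ 1·36·2·1 = 72
  3*X**2*Z ↦ 3·36·1·1 = 108
  -X*Y*Z ↦ -1·6·2·1 = -12
  -X*Z**2 ↦ -1·6·1·1 = -6
  -3*Y**3 ↦ -3·1·8·1 = -24
  -3*Y*Z**2 ↦ -3·1·2·1 = -6
  3*Z**3 ↦ 3·1·1·1 = 3
Sum: F(6, 2, 1) = (216) + (72) + (108) + (-12) + (-6) + (-24) + (-6) + (3) = 351.
Reducing mod 7: 351 ≡ 1 (mod 7).
Since F(a, b, c) ≡ 1 ≠ 0 (mod 7), P does NOT lie on the curve.


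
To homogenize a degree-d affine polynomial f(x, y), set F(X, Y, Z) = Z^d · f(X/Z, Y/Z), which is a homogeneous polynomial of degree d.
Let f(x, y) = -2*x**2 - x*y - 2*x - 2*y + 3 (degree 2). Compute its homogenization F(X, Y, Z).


F(X, Y, Z) = -2*X**2 - X*Y - 2*X*Z - 2*Y*Z + 3*Z**2

deg(f) = 2.
Substitute x = X/Z, y = Y/Z into f, then multiply by Z^2.
  monomial -2·x^2·y^0 ↦ -2·X^2·Y^0·Z^0.
  monomial -1·x^1·y^1 ↦ -1·X^1·Y^1·Z^0.
  monomial -2·x^1·y^0 ↦ -2·X^1·Y^0·Z^1.
  monomial -2·x^0·y^1 ↦ -2·X^0·Y^1·Z^1.
  monomial 3·x^0·y^0 ↦ 3·X^0·Y^0·Z^2.
Collecting: F(X, Y, Z) = -2*X**2 - X*Y - 2*X*Z - 2*Y*Z + 3*Z**2.


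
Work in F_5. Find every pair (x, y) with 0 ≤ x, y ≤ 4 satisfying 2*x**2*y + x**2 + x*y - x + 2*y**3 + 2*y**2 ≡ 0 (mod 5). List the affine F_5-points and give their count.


Affine F_5-points: {(0, 0), (0, 4), (1, 0), (1, 2), (3, 4)}; count = 5.

For each of the 25 pairs (x, y) ∈ F_5², evaluate f(x, y) mod 5. Record the zeros.
  x = 0: [0↦0, 1↦4, 2↦4, 3↦2, 4↦0]  zeros at y ∈ {0, 4}
  x = 1: [0↦0, 1↦2, 2↦0, 3↦1, 4↦2]  zeros at y ∈ {0, 2}
  x = 2: [0↦2, 1↦1, 2↦1, 3↦4, 4↦2]  zeros at y ∈ ∅
  x = 3: [0↦1, 1↦1, 2↦2, 3↦1, 4↦0]  zeros at y ∈ {4}
  x = 4: [0↦2, 1↦2, 2↦3, 3↦2, 4↦1]  zeros at y ∈ ∅
Collecting zeros: affine points = {(0, 0), (0, 4), (1, 0), (1, 2), (3, 4)}.
Total count |C(F_5)_aff| = 5.


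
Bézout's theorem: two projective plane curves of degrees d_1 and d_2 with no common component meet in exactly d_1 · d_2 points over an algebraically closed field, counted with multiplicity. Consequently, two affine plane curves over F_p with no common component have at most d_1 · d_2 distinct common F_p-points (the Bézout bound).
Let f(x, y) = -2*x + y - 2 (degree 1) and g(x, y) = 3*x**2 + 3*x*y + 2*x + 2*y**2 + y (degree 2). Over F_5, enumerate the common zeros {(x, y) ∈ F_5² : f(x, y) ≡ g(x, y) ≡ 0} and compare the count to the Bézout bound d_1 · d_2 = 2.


Common zeros: {(0, 2), (2, 1)}; count = 2; Bézout bound = 2.

deg(f) = 1, deg(g) = 2, so Bézout bound = 2.
Scan x ∈ F_5. For each x, list the y ∈ F_5 with f(x, y) ≡ 0 and those with g(x, y) ≡ 0 (mod 5); the common zeros in that column are the intersection.
  x = 0: f ≡ 0 at y ∈ {2}; g ≡ 0 at y ∈ {0, 2}; common: {2}.
  x = 1: f ≡ 0 at y ∈ {4}; g ≡ 0 at y ∈ {0, 3}; common: ∅.
  x = 2: f ≡ 0 at y ∈ {1}; g ≡ 0 at y ∈ {1, 3}; common: {1}.
  x = 3: f ≡ 0 at y ∈ {3}; g ≡ 0 at y ∈ {1, 4}; common: ∅.
  x = 4: f ≡ 0 at y ∈ {0}; g ≡ 0 at y ∈ {2, 4}; common: ∅.
Collecting: common zeros = {(0, 2), (2, 1)}, so the count is 2.
Comparison with the Bézout bound: 2 ≤ 2 = deg(f)·deg(g), as expected for curves with no common component (the bound is attained).


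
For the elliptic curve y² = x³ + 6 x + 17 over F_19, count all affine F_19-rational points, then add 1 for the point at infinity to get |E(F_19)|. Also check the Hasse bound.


Affine points = {(0, 6), (0, 13), (1, 9), (1, 10), (3, 9), (3, 10), (5, 1), (5, 18), (8, 8), (8, 11), (15, 9), (15, 10), (17, 4), (17, 15)}; affine count = 14; |E(F_19)| = 15.

Discriminant check: Δ ∝ 4a³ + 27b² = 4·6³ + 27·17² = 4·216 + 27·289 ≡ 3 (mod 19). Nonzero ⇒ E is nonsingular.
For each x ∈ F_19, compute rhs = x³ + 6·x + 17 mod 19, then count y ∈ F_19 with y² ≡ rhs.
  x = 0: rhs = 17, matching y values: 6, 13 (2 points).
  x = 1: rhs = 5, matching y values: 9, 10 (2 points).
  x = 2: rhs = 18, matching y values: none (0 points).
  x = 3: rhs = 5, matching y values: 9, 10 (2 points).
  x = 4: rhs = 10, matching y values: none (0 points).
  x = 5: rhs = 1, matching y values: 1, 18 (2 points).
  x = 6: rhs = 3, matching y values: none (0 points).
  x = 7: rhs = 3, matching y values: none (0 points).
  x = 8: rhs = 7, matching y values: 8, 11 (2 points).
  x = 9: rhs = 2, matching y values: none (0 points).
  x = 10: rhs = 13, matching y values: none (0 points).
  x = 11: rhs = 8, matching y values: none (0 points).
  x = 12: rhs = 12, matching y values: none (0 points).
  x = 13: rhs = 12, matching y values: none (0 points).
  x = 14: rhs = 14, matching y values: none (0 points).
  x = 15: rhs = 5, matching y values: 9, 10 (2 points).
  x = 16: rhs = 10, matching y values: none (0 points).
  x = 17: rhs = 16, matching y values: 4, 15 (2 points).
  x = 18: rhs = 10, matching y values: none (0 points).
Total affine count: 14.
Full point count |E(F_19)| = 14 + 1 = 15.
Hasse bound: |15 − (19+1)| = |-5| = 5 ≤ 2√19 ≈ 8.7178 ✓.


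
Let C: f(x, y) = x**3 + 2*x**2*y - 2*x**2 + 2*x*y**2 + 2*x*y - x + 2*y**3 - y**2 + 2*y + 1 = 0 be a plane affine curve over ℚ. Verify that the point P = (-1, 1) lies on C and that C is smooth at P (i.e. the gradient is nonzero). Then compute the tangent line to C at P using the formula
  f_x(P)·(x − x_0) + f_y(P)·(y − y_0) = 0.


Tangent line at P: 6*x + 2*y + 4 = 0.

Step 1: f(-1, 1) = 0, so P lies on C.
Step 2: partial derivatives
  f_x(x, y) = 3*x**2 + 4*x*y - 4*x + 2*y**2 + 2*y - 1, f_y(x, y) = 2*x**2 + 4*x*y + 2*x + 6*y**2 - 2*y + 2.
  f_x(P) = 6, f_y(P) = 2 (gradient nonzero, so P is smooth).
Step 3: tangent line at P: 6·(x − -1) + 2·(y − 1) = 0.
Expanding: 6*x + 2*y + 4 = 0.


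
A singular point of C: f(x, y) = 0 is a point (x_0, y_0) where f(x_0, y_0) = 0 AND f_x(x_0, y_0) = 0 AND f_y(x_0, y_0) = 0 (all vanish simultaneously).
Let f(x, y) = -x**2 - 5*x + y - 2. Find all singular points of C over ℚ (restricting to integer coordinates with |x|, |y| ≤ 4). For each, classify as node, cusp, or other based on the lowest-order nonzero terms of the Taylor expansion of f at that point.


No singular points in the scanned grid; C is smooth there.

Compute partial derivatives:
  f_x = -2*x - 5.
  f_y = 1.
f_y = 1 is a nonzero constant, so f_y never vanishes: no point (x, y) can satisfy f = f_x = f_y = 0. In particular no (x, y) ∈ {−4, ..., 4}² is singular; the curve is smooth.


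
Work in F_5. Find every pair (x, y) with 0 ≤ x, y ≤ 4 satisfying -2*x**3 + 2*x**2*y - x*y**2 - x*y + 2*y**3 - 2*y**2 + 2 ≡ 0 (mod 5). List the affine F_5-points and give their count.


Affine F_5-points: {(0, 2), (1, 0), (1, 1), (1, 3), (2, 1), (3, 1)}; count = 6.

For each of the 25 pairs (x, y) ∈ F_5², evaluate f(x, y) mod 5. Record the zeros.
  x = 0: [0↦2, 1↦2, 2↦0, 3↦3, 4↦3]  zeros at y ∈ {2}
  x = 1: [0↦0, 1↦0, 2↦1, 3↦0, 4↦4]  zeros at y ∈ {0, 1, 3}
  x = 2: [0↦1, 1↦0, 2↦3, 3↦2, 4↦4]  zeros at y ∈ {1}
  x = 3: [0↦3, 1↦0, 2↦4, 3↦2, 4↦1]  zeros at y ∈ {1}
  x = 4: [0↦4, 1↦3, 2↦2, 3↦3, 4↦3]  zeros at y ∈ ∅
Collecting zeros: affine points = {(0, 2), (1, 0), (1, 1), (1, 3), (2, 1), (3, 1)}.
Total count |C(F_5)_aff| = 6.


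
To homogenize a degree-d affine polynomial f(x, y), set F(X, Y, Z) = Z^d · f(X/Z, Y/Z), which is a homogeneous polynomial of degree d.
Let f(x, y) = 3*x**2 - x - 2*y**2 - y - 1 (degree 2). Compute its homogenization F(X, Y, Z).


F(X, Y, Z) = 3*X**2 - X*Z - 2*Y**2 - Y*Z - Z**2

deg(f) = 2.
Substitute x = X/Z, y = Y/Z into f, then multiply by Z^2.
  monomial 3·x^2·y^0 ↦ 3·X^2·Y^0·Z^0.
  monomial -1·x^1·y^0 ↦ -1·X^1·Y^0·Z^1.
  monomial -2·x^0·y^2 ↦ -2·X^0·Y^2·Z^0.
  monomial -1·x^0·y^1 ↦ -1·X^0·Y^1·Z^1.
  monomial -1·x^0·y^0 ↦ -1·X^0·Y^0·Z^2.
Collecting: F(X, Y, Z) = 3*X**2 - X*Z - 2*Y**2 - Y*Z - Z**2.


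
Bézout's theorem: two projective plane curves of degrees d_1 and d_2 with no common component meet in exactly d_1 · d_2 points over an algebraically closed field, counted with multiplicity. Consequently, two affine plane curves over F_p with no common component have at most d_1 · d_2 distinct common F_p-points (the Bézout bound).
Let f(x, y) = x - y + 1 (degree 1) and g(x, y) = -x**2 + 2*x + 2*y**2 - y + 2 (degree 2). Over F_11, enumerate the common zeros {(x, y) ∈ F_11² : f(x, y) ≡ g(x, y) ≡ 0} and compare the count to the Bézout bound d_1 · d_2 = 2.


Common zeros: ∅; count = 0; Bézout bound = 2.

deg(f) = 1, deg(g) = 2, so Bézout bound = 2.
Scan x ∈ F_11. For each x, list the y ∈ F_11 with f(x, y) ≡ 0 and those with g(x, y) ≡ 0 (mod 11); the common zeros in that column are the intersection.
  x = 0: f ≡ 0 at y ∈ {1}; g ≡ 0 at y ∈ ∅; common: ∅.
  x = 1: f ≡ 0 at y ∈ {2}; g ≡ 0 at y ∈ ∅; common: ∅.
  x = 2: f ≡ 0 at y ∈ {3}; g ≡ 0 at y ∈ ∅; common: ∅.
  x = 3: f ≡ 0 at y ∈ {4}; g ≡ 0 at y ∈ {1, 5}; common: ∅.
  x = 4: f ≡ 0 at y ∈ {5}; g ≡ 0 at y ∈ {2, 4}; common: ∅.
  x = 5: f ≡ 0 at y ∈ {6}; g ≡ 0 at y ∈ ∅; common: ∅.
  x = 6: f ≡ 0 at y ∈ {7}; g ≡ 0 at y ∈ {0, 6}; common: ∅.
  x = 7: f ≡ 0 at y ∈ {8}; g ≡ 0 at y ∈ {0, 6}; common: ∅.
  x = 8: f ≡ 0 at y ∈ {9}; g ≡ 0 at y ∈ ∅; common: ∅.
  x = 9: f ≡ 0 at y ∈ {10}; g ≡ 0 at y ∈ {2, 4}; common: ∅.
  x = 10: f ≡ 0 at y ∈ {0}; g ≡ 0 at y ∈ {1, 5}; common: ∅.
Collecting: common zeros = ∅, so the count is 0.
Comparison with the Bézout bound: 0 ≤ 2 = deg(f)·deg(g), as expected for curves with no common component (the affine F_11-count falls short of the bound because intersections may lie at infinity, over extension fields, or carry multiplicity).


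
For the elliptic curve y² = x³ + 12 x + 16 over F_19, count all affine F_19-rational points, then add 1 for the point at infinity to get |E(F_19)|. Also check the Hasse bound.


Affine points = {(0, 4), (0, 15), (5, 7), (5, 12), (6, 0), (7, 5), (7, 14), (8, 4), (8, 15), (9, 6), (9, 13), (11, 4), (11, 15), (12, 8), (12, 11)}; affine count = 15; |E(F_19)| = 16.

Discriminant check: Δ ∝ 4a³ + 27b² = 4·12³ + 27·16² = 4·1728 + 27·256 ≡ 11 (mod 19). Nonzero ⇒ E is nonsingular.
For each x ∈ F_19, compute rhs = x³ + 12·x + 16 mod 19, then count y ∈ F_19 with y² ≡ rhs.
  x = 0: rhs = 16, matching y values: 4, 15 (2 points).
  x = 1: rhs = 10, matching y values: none (0 points).
  x = 2: rhs = 10, matching y values: none (0 points).
  x = 3: rhs = 3, matching y values: none (0 points).
  x = 4: rhs = 14, matching y values: none (0 points).
  x = 5: rhs = 11, matching y values: 7, 12 (2 points).
  x = 6: rhs = 0, matching y values: 0 (1 points).
  x = 7: rhs = 6, matching y values: 5, 14 (2 points).
  x = 8: rhs = 16, matching y values: 4, 15 (2 points).
  x = 9: rhs = 17, matching y values: 6, 13 (2 points).
  x = 10: rhs = 15, matching y values: none (0 points).
  x = 11: rhs = 16, matching y values: 4, 15 (2 points).
  x = 12: rhs = 7, matching y values: 8, 11 (2 points).
  x = 13: rhs = 13, matching y values: none (0 points).
  x = 14: rhs = 2, matching y values: none (0 points).
  x = 15: rhs = 18, matching y values: none (0 points).
  x = 16: rhs = 10, matching y values: none (0 points).
  x = 17: rhs = 3, matching y values: none (0 points).
  x = 18: rhs = 3, matching y values: none (0 points).
Total affine count: 15.
Full point count |E(F_19)| = 15 + 1 = 16.
Hasse bound: |16 − (19+1)| = |-4| = 4 ≤ 2√19 ≈ 8.7178 ✓.


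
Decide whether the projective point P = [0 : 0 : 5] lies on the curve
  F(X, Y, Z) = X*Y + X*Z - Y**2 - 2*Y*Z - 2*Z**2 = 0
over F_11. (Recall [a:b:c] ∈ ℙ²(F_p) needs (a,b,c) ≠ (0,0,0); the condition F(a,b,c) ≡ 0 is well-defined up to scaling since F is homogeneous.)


F(0,0,5) ≡ 5 (mod 11); P is NOT on the curve.

Evaluate F(0, 0, 5) term-by-term (mod 11).
  X*Y ↦ 1·0·0·1 = 0
  X*Z ↦ 1·0·1·5 = 0
  -Y**2 ↦ -1·1·0·1 = 0
  -2*Y*Z ↦ -2·1·0·5 = 0
  -2*Z**2 ↦ -2·1·1·25 = -50
Sum: F(0, 0, 5) = (0) + (0) + (0) + (0) + (-50) = -50.
Reducing mod 11: -50 ≡ 5 (mod 11).
Since F(a, b, c) ≡ 5 ≠ 0 (mod 11), P does NOT lie on the curve.


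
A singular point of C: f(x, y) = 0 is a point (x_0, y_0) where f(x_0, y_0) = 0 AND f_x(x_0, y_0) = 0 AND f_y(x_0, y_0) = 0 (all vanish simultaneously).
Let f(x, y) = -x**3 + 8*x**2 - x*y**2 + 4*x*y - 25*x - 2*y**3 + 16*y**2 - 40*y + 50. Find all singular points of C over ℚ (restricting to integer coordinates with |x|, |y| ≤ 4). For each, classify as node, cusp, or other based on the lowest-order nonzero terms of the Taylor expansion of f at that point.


Singular points: {(3, 2)}; classification: node.

Compute partial derivatives:
  f_x = -3*x**2 + 16*x - y**2 + 4*y - 25.
  f_y = -2*x*y + 4*x - 6*y**2 + 32*y - 40.
Scan x_0 ∈ {−4, ..., 4}. For each x_0, f_y(x_0, y) is a polynomial in y; find its integer roots y ∈ {−4, ..., 4}, then test f_x and f at those candidates.
  x = -4: f_y(-4, y) = -6*y**2 + 40*y - 56; vanishes at y ∈ {2}. (-4, 2): f_x = -133 ≠ 0.
  x = -3: f_y(-3, y) = -6*y**2 + 38*y - 52; vanishes at y ∈ {2}. (-3, 2): f_x = -96 ≠ 0.
  x = -2: f_y(-2, y) = -6*y**2 + 36*y - 48; vanishes at y ∈ {2, 4}. (-2, 2): f_x = -65 ≠ 0; (-2, 4): f_x = -69 ≠ 0.
  x = -1: f_y(-1, y) = -6*y**2 + 34*y - 44; vanishes at y ∈ {2}. (-1, 2): f_x = -40 ≠ 0.
  x = 0: f_y(0, y) = -6*y**2 + 32*y - 40; vanishes at y ∈ {2}. (0, 2): f_x = -21 ≠ 0.
  x = 1: f_y(1, y) = -6*y**2 + 30*y - 36; vanishes at y ∈ {2, 3}. (1, 2): f_x = -8 ≠ 0; (1, 3): f_x = -9 ≠ 0.
  x = 2: f_y(2, y) = -6*y**2 + 28*y - 32; vanishes at y ∈ {2}. (2, 2): f_x = -1 ≠ 0.
  x = 3: f_y(3, y) = -6*y**2 + 26*y - 28; vanishes at y ∈ {2}. (3, 2): f_x = 0, f = 0 — SINGULAR.
  x = 4: f_y(4, y) = -6*y**2 + 24*y - 24; vanishes at y ∈ {2}. (4, 2): f_x = -5 ≠ 0.
Only singular point on the grid: (3, 2).
Classify: substitute x = 3 + u, y = 2 + v and expand: f = -u**3 - u**2 - u*v**2 - 2*v**3 + v**2.
No constant or linear terms (consistent with a singular point). Quadratic part: -u**2 + v**2. Cubic part: -u**3 - u*v**2 - 2*v**3.
The quadratic part v**2 - u**2 = (v − u)(v + u) splits into two distinct linear factors, so there are two distinct tangent lines y − 2 = ±(x − 3) — this is a node (ordinary double point).
Classification: node.


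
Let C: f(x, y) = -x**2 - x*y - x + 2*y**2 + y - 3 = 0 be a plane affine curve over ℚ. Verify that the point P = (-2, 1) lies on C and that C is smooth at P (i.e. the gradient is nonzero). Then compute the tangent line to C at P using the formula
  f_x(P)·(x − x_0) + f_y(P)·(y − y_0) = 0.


Tangent line at P: 2*x + 7*y - 3 = 0.

Step 1: f(-2, 1) = 0, so P lies on C.
Step 2: partial derivatives
  f_x(x, y) = -2*x - y - 1, f_y(x, y) = -x + 4*y + 1.
  f_x(P) = 2, f_y(P) = 7 (gradient nonzero, so P is smooth).
Step 3: tangent line at P: 2·(x − -2) + 7·(y − 1) = 0.
Expanding: 2*x + 7*y - 3 = 0.


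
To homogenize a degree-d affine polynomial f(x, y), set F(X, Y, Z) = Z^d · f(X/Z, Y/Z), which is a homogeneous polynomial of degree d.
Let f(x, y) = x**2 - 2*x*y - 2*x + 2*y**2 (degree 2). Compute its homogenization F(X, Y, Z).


F(X, Y, Z) = X**2 - 2*X*Y - 2*X*Z + 2*Y**2

deg(f) = 2.
Substitute x = X/Z, y = Y/Z into f, then multiply by Z^2.
  monomial 1·x^2·y^0 ↦ 1·X^2·Y^0·Z^0.
  monomial -2·x^1·y^1 ↦ -2·X^1·Y^1·Z^0.
  monomial -2·x^1·y^0 ↦ -2·X^1·Y^0·Z^1.
  monomial 2·x^0·y^2 ↦ 2·X^0·Y^2·Z^0.
Collecting: F(X, Y, Z) = X**2 - 2*X*Y - 2*X*Z + 2*Y**2.


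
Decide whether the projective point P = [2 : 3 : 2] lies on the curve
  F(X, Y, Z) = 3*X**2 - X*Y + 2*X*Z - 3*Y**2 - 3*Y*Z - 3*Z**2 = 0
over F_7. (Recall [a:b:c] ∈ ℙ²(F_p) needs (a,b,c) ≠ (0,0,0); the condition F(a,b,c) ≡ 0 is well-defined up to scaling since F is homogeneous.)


F(2,3,2) ≡ 6 (mod 7); P is NOT on the curve.

Evaluate F(2, 3, 2) term-by-term (mod 7).
  3*X**2 ↦ 3·4·1·1 = 12
  -X*Y ↦ -1·2·3·1 = -6
  2*X*Z ↦ 2·2·1·2 = 8
  -3*Y**2 ↦ -3·1·9·1 = -27
  -3*Y*Z ↦ -3·1·3·2 = -18
  -3*Z**2 ↦ -3·1·1·4 = -12
Sum: F(2, 3, 2) = (12) + (-6) + (8) + (-27) + (-18) + (-12) = -43.
Reducing mod 7: -43 ≡ 6 (mod 7).
Since F(a, b, c) ≡ 6 ≠ 0 (mod 7), P does NOT lie on the curve.


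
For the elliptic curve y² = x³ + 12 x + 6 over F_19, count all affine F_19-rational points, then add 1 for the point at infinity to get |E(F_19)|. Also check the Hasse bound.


Affine points = {(0, 5), (0, 14), (1, 0), (2, 0), (4, 2), (4, 17), (5, 1), (5, 18), (6, 3), (6, 16), (8, 5), (8, 14), (9, 8), (9, 11), (10, 9), (10, 10), (11, 5), (11, 14), (12, 4), (12, 15), (14, 7), (14, 12), (16, 0)}; affine count = 23; |E(F_19)| = 24.

Discriminant check: Δ ∝ 4a³ + 27b² = 4·12³ + 27·6² = 4·1728 + 27·36 ≡ 18 (mod 19). Nonzero ⇒ E is nonsingular.
For each x ∈ F_19, compute rhs = x³ + 12·x + 6 mod 19, then count y ∈ F_19 with y² ≡ rhs.
  x = 0: rhs = 6, matching y values: 5, 14 (2 points).
  x = 1: rhs = 0, matching y values: 0 (1 points).
  x = 2: rhs = 0, matching y values: 0 (1 points).
  x = 3: rhs = 12, matching y values: none (0 points).
  x = 4: rhs = 4, matching y values: 2, 17 (2 points).
  x = 5: rhs = 1, matching y values: 1, 18 (2 points).
  x = 6: rhs = 9, matching y values: 3, 16 (2 points).
  x = 7: rhs = 15, matching y values: none (0 points).
  x = 8: rhs = 6, matching y values: 5, 14 (2 points).
  x = 9: rhs = 7, matching y values: 8, 11 (2 points).
  x = 10: rhs = 5, matching y values: 9, 10 (2 points).
  x = 11: rhs = 6, matching y values: 5, 14 (2 points).
  x = 12: rhs = 16, matching y values: 4, 15 (2 points).
  x = 13: rhs = 3, matching y values: none (0 points).
  x = 14: rhs = 11, matching y values: 7, 12 (2 points).
  x = 15: rhs = 8, matching y values: none (0 points).
  x = 16: rhs = 0, matching y values: 0 (1 points).
  x = 17: rhs = 12, matching y values: none (0 points).
  x = 18: rhs = 12, matching y values: none (0 points).
Total affine count: 23.
Full point count |E(F_19)| = 23 + 1 = 24.
Hasse bound: |24 − (19+1)| = |4| = 4 ≤ 2√19 ≈ 8.7178 ✓.


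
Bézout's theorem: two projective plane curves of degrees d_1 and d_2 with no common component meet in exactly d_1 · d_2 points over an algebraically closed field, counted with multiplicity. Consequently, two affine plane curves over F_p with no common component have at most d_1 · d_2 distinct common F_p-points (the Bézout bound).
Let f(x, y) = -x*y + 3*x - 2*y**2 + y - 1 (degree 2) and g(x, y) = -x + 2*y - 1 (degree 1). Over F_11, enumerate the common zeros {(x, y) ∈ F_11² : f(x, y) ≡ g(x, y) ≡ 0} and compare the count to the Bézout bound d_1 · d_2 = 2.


Common zeros: {(1, 1)}; count = 1; Bézout bound = 2.

deg(f) = 2, deg(g) = 1, so Bézout bound = 2.
Scan x ∈ F_11. For each x, list the y ∈ F_11 with f(x, y) ≡ 0 and those with g(x, y) ≡ 0 (mod 11); the common zeros in that column are the intersection.
  x = 0: f ≡ 0 at y ∈ {8, 9}; g ≡ 0 at y ∈ {6}; common: ∅.
  x = 1: f ≡ 0 at y ∈ {1, 10}; g ≡ 0 at y ∈ {1}; common: {1}.
  x = 2: f ≡ 0 at y ∈ ∅; g ≡ 0 at y ∈ {7}; common: ∅.
  x = 3: f ≡ 0 at y ∈ ∅; g ≡ 0 at y ∈ {2}; common: ∅.
  x = 4: f ≡ 0 at y ∈ {0, 4}; g ≡ 0 at y ∈ {8}; common: ∅.
  x = 5: f ≡ 0 at y ∈ ∅; g ≡ 0 at y ∈ {3}; common: ∅.
  x = 6: f ≡ 0 at y ∈ ∅; g ≡ 0 at y ∈ {9}; common: ∅.
  x = 7: f ≡ 0 at y ∈ {2, 6}; g ≡ 0 at y ∈ {4}; common: ∅.
  x = 8: f ≡ 0 at y ∈ ∅; g ≡ 0 at y ∈ {10}; common: ∅.
  x = 9: f ≡ 0 at y ∈ ∅; g ≡ 0 at y ∈ {5}; common: ∅.
  x = 10: f ≡ 0 at y ∈ {5, 7}; g ≡ 0 at y ∈ {0}; common: ∅.
Collecting: common zeros = {(1, 1)}, so the count is 1.
Comparison with the Bézout bound: 1 ≤ 2 = deg(f)·deg(g), as expected for curves with no common component (the affine F_11-count falls short of the bound because intersections may lie at infinity, over extension fields, or carry multiplicity).


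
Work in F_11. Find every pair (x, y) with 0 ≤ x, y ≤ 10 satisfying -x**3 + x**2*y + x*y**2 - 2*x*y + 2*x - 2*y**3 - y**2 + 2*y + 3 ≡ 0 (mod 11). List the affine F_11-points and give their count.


Affine F_11-points: {(0, 9), (1, 8), (2, 1), (2, 6), (2, 10), (6, 3), (6, 6), (6, 10), (9, 3), (9, 6), (10, 3), (10, 9)}; count = 12.

For each of the 121 pairs (x, y) ∈ F_11², evaluate f(x, y) mod 11. Record the zeros.
  x = 0: [0↦3, 1↦2, 2↦9, 3↦1, 4↦10, 5↦2, 6↦9, 7↦8, 8↦9, 9↦0, 10↦2]  zeros at y ∈ {9}
  x = 1: [0↦4, 1↦3, 2↦1, 3↦8, 4↦1, 5↦1, 6↦7, 7↦7, 8↦0, 9↦7, 10↦5]  zeros at y ∈ {8}
  x = 2: [0↦10, 1↦0, 2↦2, 3↦4, 4↦5, 5↦4, 6↦0, 7↦3, 8↦1, 9↦4, 10↦0]  zeros at y ∈ {1, 6, 10}
  x = 3: [0↦4, 1↦9, 2↦6, 3↦5, 4↦5, 5↦5, 6↦4, 7↦1, 8↦6, 9↦7, 10↦3]  zeros at y ∈ ∅
  x = 4: [0↦2, 1↦2, 2↦7, 3↦5, 4↦6, 5↦9, 6↦2, 7↦6, 8↦9, 9↦10, 10↦8]  zeros at y ∈ ∅
  x = 5: [0↦9, 1↦6, 2↦10, 3↦9, 4↦2, 5↦10, 6↦10, 7↦1, 8↦4, 9↦7, 10↦9]  zeros at y ∈ ∅
  x = 6: [0↦8, 1↦4, 2↦9, 3↦0, 4↦9, 5↦2, 6↦0, 7↦2, 8↦7, 9↦3, 10↦0]  zeros at y ∈ {3, 6, 10}
  x = 7: [0↦4, 1↦1, 2↦9, 3↦5, 4↦10, 5↦1, 6↦10, 7↦3, 8↦1, 9↦3, 10↦8]  zeros at y ∈ ∅
  x = 8: [0↦2, 1↦2, 2↦4, 3↦7, 4↦10, 5↦1, 6↦1, 7↦9, 8↦2, 9↦1, 10↦5]  zeros at y ∈ ∅
  x = 9: [0↦7, 1↦1, 2↦10, 3↦0, 4↦3, 5↦7, 6↦0, 7↦3, 8↦4, 9↦2, 10↦7]  zeros at y ∈ {3, 6}
  x = 10: [0↦2, 1↦3, 2↦10, 3↦0, 4↦5, 5↦2, 6↦1, 7↦1, 8↦1, 9↦0, 10↦8]  zeros at y ∈ {3, 9}
Collecting zeros: affine points = {(0, 9), (1, 8), (2, 1), (2, 6), (2, 10), (6, 3), (6, 6), (6, 10), (9, 3), (9, 6), (10, 3), (10, 9)}.
Total count |C(F_11)_aff| = 12.


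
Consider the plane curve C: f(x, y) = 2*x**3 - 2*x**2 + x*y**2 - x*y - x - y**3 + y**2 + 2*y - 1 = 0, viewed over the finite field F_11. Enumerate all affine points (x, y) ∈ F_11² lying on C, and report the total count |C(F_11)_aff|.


Affine F_11-points: {(1, 1), (1, 2), (1, 10), (2, 4), (4, 2), (4, 4), (4, 10), (5, 6), (6, 4), (7, 2), (7, 7), (7, 10), (8, 5), (10, 3)}; count = 14.

For each of the 121 pairs (x, y) ∈ F_11², evaluate f(x, y) mod 11. Record the zeros.
  x = 0: [0↦10, 1↦1, 2↦10, 3↦9, 4↦3, 5↦8, 6↦7, 7↦5, 8↦7, 9↦7, 10↦10]  zeros at y ∈ ∅
  x = 1: [0↦9, 1↦0, 2↦0, 3↦3, 4↦3, 5↦5, 6↦3, 7↦2, 8↦7, 9↦1, 10↦0]  zeros at y ∈ {1, 2, 10}
  x = 2: [0↦5, 1↦7, 2↦9, 3↦5, 4↦0, 5↦10, 6↦7, 7↦7, 8↦4, 9↦3, 10↦9]  zeros at y ∈ {4}
  x = 3: [0↦10, 1↦1, 2↦5, 3↦5, 4↦6, 5↦2, 6↦9, 7↦10, 8↦10, 9↦3, 10↦5]  zeros at y ∈ ∅
  x = 4: [0↦3, 1↦5, 2↦0, 3↦4, 4↦0, 5↦4, 6↦10, 7↦1, 8↦4, 9↦2, 10↦0]  zeros at y ∈ {2, 4, 10}
  x = 5: [0↦7, 1↦9, 2↦6, 3↦3, 4↦5, 5↦6, 6↦0, 7↦3, 8↦9, 9↦1, 10↦6]  zeros at y ∈ {6}
  x = 6: [0↦1, 1↦3, 2↦2, 3↦3, 4↦0, 5↦9, 6↦2, 7↦6, 8↦4, 9↦1, 10↦2]  zeros at y ∈ {4}
  x = 7: [0↦8, 1↦10, 2↦0, 3↦5, 4↦8, 5↦3, 6↦6, 7↦0, 8↦1, 9↦3, 10↦0]  zeros at y ∈ {2, 7, 10}
  x = 8: [0↦7, 1↦9, 2↦1, 3↦10, 4↦8, 5↦0, 6↦2, 7↦8, 8↦1, 9↦8, 10↦1]  zeros at y ∈ {5}
  x = 9: [0↦10, 1↦1, 2↦6, 3↦8, 4↦1, 5↦1, 6↦2, 7↦9, 8↦5, 9↦6, 10↦6]  zeros at y ∈ ∅
  x = 10: [0↦7, 1↦9, 2↦5, 3↦0, 4↦10, 5↦7, 6↦7, 7↦4, 8↦3, 9↦9, 10↦5]  zeros at y ∈ {3}
Collecting zeros: affine points = {(1, 1), (1, 2), (1, 10), (2, 4), (4, 2), (4, 4), (4, 10), (5, 6), (6, 4), (7, 2), (7, 7), (7, 10), (8, 5), (10, 3)}.
Total count |C(F_11)_aff| = 14.


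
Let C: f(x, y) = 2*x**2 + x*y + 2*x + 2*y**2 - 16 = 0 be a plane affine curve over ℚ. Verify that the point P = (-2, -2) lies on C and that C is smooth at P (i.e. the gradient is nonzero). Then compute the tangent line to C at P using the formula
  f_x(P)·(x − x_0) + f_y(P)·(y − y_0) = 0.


Tangent line at P: -8*x - 10*y - 36 = 0.

Step 1: f(-2, -2) = 0, so P lies on C.
Step 2: partial derivatives
  f_x(x, y) = 4*x + y + 2, f_y(x, y) = x + 4*y.
  f_x(P) = -8, f_y(P) = -10 (gradient nonzero, so P is smooth).
Step 3: tangent line at P: -8·(x − -2) + -10·(y − -2) = 0.
Expanding: -8*x - 10*y - 36 = 0.


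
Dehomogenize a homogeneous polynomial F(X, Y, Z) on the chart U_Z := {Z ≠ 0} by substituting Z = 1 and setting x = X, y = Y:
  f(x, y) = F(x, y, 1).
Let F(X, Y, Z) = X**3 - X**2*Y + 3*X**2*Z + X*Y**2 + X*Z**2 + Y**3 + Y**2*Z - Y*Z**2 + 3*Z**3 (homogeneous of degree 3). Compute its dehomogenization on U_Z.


f(x, y) = x**3 - x**2*y + 3*x**2 + x*y**2 + x + y**3 + y**2 - y + 3

On U_Z we set Z = 1. Each monomial c·X^i·Y^j·Z^k in F becomes c·x^i·y^j·1^k = c·x^i·y^j.
Substituting Z = 1: F(X, Y, 1) = x**3 - x**2*y + 3*x**2 + x*y**2 + x + y**3 + y**2 - y + 3.
Note: deg(f) ≤ deg(F) = 3; strict inequality happens when F is divisible by Z (lost terms).


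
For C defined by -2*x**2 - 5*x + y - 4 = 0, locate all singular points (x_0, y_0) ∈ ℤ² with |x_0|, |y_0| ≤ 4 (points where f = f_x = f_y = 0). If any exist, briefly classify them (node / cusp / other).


No singular points in the scanned grid; C is smooth there.

Compute partial derivatives:
  f_x = -4*x - 5.
  f_y = 1.
f_y = 1 is a nonzero constant, so f_y never vanishes: no point (x, y) can satisfy f = f_x = f_y = 0. In particular no (x, y) ∈ {−4, ..., 4}² is singular; the curve is smooth.


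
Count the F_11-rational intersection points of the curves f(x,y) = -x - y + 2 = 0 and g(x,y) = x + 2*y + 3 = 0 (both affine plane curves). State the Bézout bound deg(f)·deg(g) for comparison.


Common zeros: {(7, 6)}; count = 1; Bézout bound = 1.

deg(f) = 1, deg(g) = 1, so Bézout bound = 1.
Scan x ∈ F_11. For each x, list the y ∈ F_11 with f(x, y) ≡ 0 and those with g(x, y) ≡ 0 (mod 11); the common zeros in that column are the intersection.
  x = 0: f ≡ 0 at y ∈ {2}; g ≡ 0 at y ∈ {4}; common: ∅.
  x = 1: f ≡ 0 at y ∈ {1}; g ≡ 0 at y ∈ {9}; common: ∅.
  x = 2: f ≡ 0 at y ∈ {0}; g ≡ 0 at y ∈ {3}; common: ∅.
  x = 3: f ≡ 0 at y ∈ {10}; g ≡ 0 at y ∈ {8}; common: ∅.
  x = 4: f ≡ 0 at y ∈ {9}; g ≡ 0 at y ∈ {2}; common: ∅.
  x = 5: f ≡ 0 at y ∈ {8}; g ≡ 0 at y ∈ {7}; common: ∅.
  x = 6: f ≡ 0 at y ∈ {7}; g ≡ 0 at y ∈ {1}; common: ∅.
  x = 7: f ≡ 0 at y ∈ {6}; g ≡ 0 at y ∈ {6}; common: {6}.
  x = 8: f ≡ 0 at y ∈ {5}; g ≡ 0 at y ∈ {0}; common: ∅.
  x = 9: f ≡ 0 at y ∈ {4}; g ≡ 0 at y ∈ {5}; common: ∅.
  x = 10: f ≡ 0 at y ∈ {3}; g ≡ 0 at y ∈ {10}; common: ∅.
Collecting: common zeros = {(7, 6)}, so the count is 1.
Comparison with the Bézout bound: 1 ≤ 1 = deg(f)·deg(g), as expected for curves with no common component (the bound is attained).


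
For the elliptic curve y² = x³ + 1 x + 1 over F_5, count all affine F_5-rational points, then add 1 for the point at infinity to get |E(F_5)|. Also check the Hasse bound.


Affine points = {(0, 1), (0, 4), (2, 1), (2, 4), (3, 1), (3, 4), (4, 2), (4, 3)}; affine count = 8; |E(F_5)| = 9.

Discriminant check: Δ ∝ 4a³ + 27b² = 4·1³ + 27·1² = 4·1 + 27·1 ≡ 1 (mod 5). Nonzero ⇒ E is nonsingular.
For each x ∈ F_5, compute rhs = x³ + 1·x + 1 mod 5, then count y ∈ F_5 with y² ≡ rhs.
  x = 0: rhs = 1, matching y values: 1, 4 (2 points).
  x = 1: rhs = 3, matching y values: none (0 points).
  x = 2: rhs = 1, matching y values: 1, 4 (2 points).
  x = 3: rhs = 1, matching y values: 1, 4 (2 points).
  x = 4: rhs = 4, matching y values: 2, 3 (2 points).
Total affine count: 8.
Full point count |E(F_5)| = 8 + 1 = 9.
Hasse bound: |9 − (5+1)| = |3| = 3 ≤ 2√5 ≈ 4.4721 ✓.


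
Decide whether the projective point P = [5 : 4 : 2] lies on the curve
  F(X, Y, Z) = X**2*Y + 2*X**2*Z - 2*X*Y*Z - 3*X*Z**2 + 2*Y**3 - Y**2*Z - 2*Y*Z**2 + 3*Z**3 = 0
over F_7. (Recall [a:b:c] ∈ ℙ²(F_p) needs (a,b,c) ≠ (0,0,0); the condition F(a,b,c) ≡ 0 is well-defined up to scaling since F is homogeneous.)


F(5,4,2) ≡ 1 (mod 7); P is NOT on the curve.

Evaluate F(5, 4, 2) term-by-term (mod 7).
  X**2*Y ↦ 1·25·4·1 = 100
  2*X**2*Z ↦ 2·25·1·2 = 100
  -2*X*Y*Z ↦ -2·5·4·2 = -80
  -3*X*Z**2 ↦ -3·5·1·4 = -60
  2*Y**3 ↦ 2·1·64·1 = 128
  -Y**2*Z ↦ -1·1·16·2 = -32
  -2*Y*Z**2 ↦ -2·1·4·4 = -32
  3*Z**3 ↦ 3·1·1·8 = 24
Sum: F(5, 4, 2) = (100) + (100) + (-80) + (-60) + (128) + (-32) + (-32) + (24) = 148.
Reducing mod 7: 148 ≡ 1 (mod 7).
Since F(a, b, c) ≡ 1 ≠ 0 (mod 7), P does NOT lie on the curve.


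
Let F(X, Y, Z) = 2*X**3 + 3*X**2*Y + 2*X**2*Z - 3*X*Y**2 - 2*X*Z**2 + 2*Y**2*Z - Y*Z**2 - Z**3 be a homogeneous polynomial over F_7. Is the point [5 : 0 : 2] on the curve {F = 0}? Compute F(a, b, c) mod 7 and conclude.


F(5,0,2) ≡ 1 (mod 7); P is NOT on the curve.

Evaluate F(5, 0, 2) term-by-term (mod 7).
  2*X**3 ↦ 2·125·1·1 = 250
  3*X**2*Y ↦ 3·25·0·1 = 0
  2*X**2*Z ↦ 2·25·1·2 = 100
  -3*X*Y**2 ↦ -3·5·0·1 = 0
  -2*X*Z**2 ↦ -2·5·1·4 = -40
  2*Y**2*Z ↦ 2·1·0·2 = 0
  -Y*Z**2 ↦ -1·1·0·4 = 0
  -Z**3 ↦ -1·1·1·8 = -8
Sum: F(5, 0, 2) = (250) + (0) + (100) + (0) + (-40) + (0) + (0) + (-8) = 302.
Reducing mod 7: 302 ≡ 1 (mod 7).
Since F(a, b, c) ≡ 1 ≠ 0 (mod 7), P does NOT lie on the curve.


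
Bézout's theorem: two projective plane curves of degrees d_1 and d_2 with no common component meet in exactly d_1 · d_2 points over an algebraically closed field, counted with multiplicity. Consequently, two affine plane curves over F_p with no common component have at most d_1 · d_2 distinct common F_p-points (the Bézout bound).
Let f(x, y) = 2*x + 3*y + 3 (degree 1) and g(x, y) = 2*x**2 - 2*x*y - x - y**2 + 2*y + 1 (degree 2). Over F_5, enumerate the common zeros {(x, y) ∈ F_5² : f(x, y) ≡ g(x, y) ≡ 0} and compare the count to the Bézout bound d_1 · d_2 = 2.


Common zeros: ∅; count = 0; Bézout bound = 2.

deg(f) = 1, deg(g) = 2, so Bézout bound = 2.
Scan x ∈ F_5. For each x, list the y ∈ F_5 with f(x, y) ≡ 0 and those with g(x, y) ≡ 0 (mod 5); the common zeros in that column are the intersection.
  x = 0: f ≡ 0 at y ∈ {4}; g ≡ 0 at y ∈ ∅; common: ∅.
  x = 1: f ≡ 0 at y ∈ {0}; g ≡ 0 at y ∈ ∅; common: ∅.
  x = 2: f ≡ 0 at y ∈ {1}; g ≡ 0 at y ∈ ∅; common: ∅.
  x = 3: f ≡ 0 at y ∈ {2}; g ≡ 0 at y ∈ {3}; common: ∅.
  x = 4: f ≡ 0 at y ∈ {3}; g ≡ 0 at y ∈ ∅; common: ∅.
Collecting: common zeros = ∅, so the count is 0.
Comparison with the Bézout bound: 0 ≤ 2 = deg(f)·deg(g), as expected for curves with no common component (the affine F_5-count falls short of the bound because intersections may lie at infinity, over extension fields, or carry multiplicity).


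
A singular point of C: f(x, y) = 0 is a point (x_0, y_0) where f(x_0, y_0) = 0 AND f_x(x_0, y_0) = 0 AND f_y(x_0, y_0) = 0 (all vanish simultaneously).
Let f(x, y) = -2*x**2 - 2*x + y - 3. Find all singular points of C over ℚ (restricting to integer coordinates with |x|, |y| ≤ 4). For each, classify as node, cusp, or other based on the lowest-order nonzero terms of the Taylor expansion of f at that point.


No singular points in the scanned grid; C is smooth there.

Compute partial derivatives:
  f_x = -4*x - 2.
  f_y = 1.
f_y = 1 is a nonzero constant, so f_y never vanishes: no point (x, y) can satisfy f = f_x = f_y = 0. In particular no (x, y) ∈ {−4, ..., 4}² is singular; the curve is smooth.


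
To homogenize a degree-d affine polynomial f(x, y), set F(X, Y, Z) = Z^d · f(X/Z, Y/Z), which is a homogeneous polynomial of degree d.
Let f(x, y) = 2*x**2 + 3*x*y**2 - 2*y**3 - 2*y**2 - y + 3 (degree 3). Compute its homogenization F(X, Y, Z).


F(X, Y, Z) = 2*X**2*Z + 3*X*Y**2 - 2*Y**3 - 2*Y**2*Z - Y*Z**2 + 3*Z**3

deg(f) = 3.
Substitute x = X/Z, y = Y/Z into f, then multiply by Z^3.
  monomial 2·x^2·y^0 ↦ 2·X^2·Y^0·Z^1.
  monomial 3·x^1·y^2 ↦ 3·X^1·Y^2·Z^0.
  monomial -2·x^0·y^3 ↦ -2·X^0·Y^3·Z^0.
  monomial -2·x^0·y^2 ↦ -2·X^0·Y^2·Z^1.
  monomial -1·x^0·y^1 ↦ -1·X^0·Y^1·Z^2.
  monomial 3·x^0·y^0 ↦ 3·X^0·Y^0·Z^3.
Collecting: F(X, Y, Z) = 2*X**2*Z + 3*X*Y**2 - 2*Y**3 - 2*Y**2*Z - Y*Z**2 + 3*Z**3.


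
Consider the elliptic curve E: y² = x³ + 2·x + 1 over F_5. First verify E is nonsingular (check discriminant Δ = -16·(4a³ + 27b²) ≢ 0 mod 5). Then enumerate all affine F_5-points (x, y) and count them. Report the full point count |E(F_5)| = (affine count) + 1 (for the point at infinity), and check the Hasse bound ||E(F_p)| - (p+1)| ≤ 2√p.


Affine points = {(0, 1), (0, 4), (1, 2), (1, 3), (3, 2), (3, 3)}; affine count = 6; |E(F_5)| = 7.

Discriminant check: Δ ∝ 4a³ + 27b² = 4·2³ + 27·1² = 4·8 + 27·1 ≡ 4 (mod 5). Nonzero ⇒ E is nonsingular.
For each x ∈ F_5, compute rhs = x³ + 2·x + 1 mod 5, then count y ∈ F_5 with y² ≡ rhs.
  x = 0: rhs = 1, matching y values: 1, 4 (2 points).
  x = 1: rhs = 4, matching y values: 2, 3 (2 points).
  x = 2: rhs = 3, matching y values: none (0 points).
  x = 3: rhs = 4, matching y values: 2, 3 (2 points).
  x = 4: rhs = 3, matching y values: none (0 points).
Total affine count: 6.
Full point count |E(F_5)| = 6 + 1 = 7.
Hasse bound: |7 − (5+1)| = |1| = 1 ≤ 2√5 ≈ 4.4721 ✓.


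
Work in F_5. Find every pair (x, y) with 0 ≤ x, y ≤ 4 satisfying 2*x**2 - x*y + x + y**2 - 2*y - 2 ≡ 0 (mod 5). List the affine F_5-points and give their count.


Affine F_5-points: {(1, 4), (2, 1), (2, 3), (3, 1), (3, 4), (4, 3)}; count = 6.

For each of the 25 pairs (x, y) ∈ F_5², evaluate f(x, y) mod 5. Record the zeros.
  x = 0: [0↦3, 1↦2, 2↦3, 3↦1, 4↦1]  zeros at y ∈ ∅
  x = 1: [0↦1, 1↦4, 2↦4, 3↦1, 4↦0]  zeros at y ∈ {4}
  x = 2: [0↦3, 1↦0, 2↦4, 3↦0, 4↦3]  zeros at y ∈ {1, 3}
  x = 3: [0↦4, 1↦0, 2↦3, 3↦3, 4↦0]  zeros at y ∈ {1, 4}
  x = 4: [0↦4, 1↦4, 2↦1, 3↦0, 4↦1]  zeros at y ∈ {3}
Collecting zeros: affine points = {(1, 4), (2, 1), (2, 3), (3, 1), (3, 4), (4, 3)}.
Total count |C(F_5)_aff| = 6.
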